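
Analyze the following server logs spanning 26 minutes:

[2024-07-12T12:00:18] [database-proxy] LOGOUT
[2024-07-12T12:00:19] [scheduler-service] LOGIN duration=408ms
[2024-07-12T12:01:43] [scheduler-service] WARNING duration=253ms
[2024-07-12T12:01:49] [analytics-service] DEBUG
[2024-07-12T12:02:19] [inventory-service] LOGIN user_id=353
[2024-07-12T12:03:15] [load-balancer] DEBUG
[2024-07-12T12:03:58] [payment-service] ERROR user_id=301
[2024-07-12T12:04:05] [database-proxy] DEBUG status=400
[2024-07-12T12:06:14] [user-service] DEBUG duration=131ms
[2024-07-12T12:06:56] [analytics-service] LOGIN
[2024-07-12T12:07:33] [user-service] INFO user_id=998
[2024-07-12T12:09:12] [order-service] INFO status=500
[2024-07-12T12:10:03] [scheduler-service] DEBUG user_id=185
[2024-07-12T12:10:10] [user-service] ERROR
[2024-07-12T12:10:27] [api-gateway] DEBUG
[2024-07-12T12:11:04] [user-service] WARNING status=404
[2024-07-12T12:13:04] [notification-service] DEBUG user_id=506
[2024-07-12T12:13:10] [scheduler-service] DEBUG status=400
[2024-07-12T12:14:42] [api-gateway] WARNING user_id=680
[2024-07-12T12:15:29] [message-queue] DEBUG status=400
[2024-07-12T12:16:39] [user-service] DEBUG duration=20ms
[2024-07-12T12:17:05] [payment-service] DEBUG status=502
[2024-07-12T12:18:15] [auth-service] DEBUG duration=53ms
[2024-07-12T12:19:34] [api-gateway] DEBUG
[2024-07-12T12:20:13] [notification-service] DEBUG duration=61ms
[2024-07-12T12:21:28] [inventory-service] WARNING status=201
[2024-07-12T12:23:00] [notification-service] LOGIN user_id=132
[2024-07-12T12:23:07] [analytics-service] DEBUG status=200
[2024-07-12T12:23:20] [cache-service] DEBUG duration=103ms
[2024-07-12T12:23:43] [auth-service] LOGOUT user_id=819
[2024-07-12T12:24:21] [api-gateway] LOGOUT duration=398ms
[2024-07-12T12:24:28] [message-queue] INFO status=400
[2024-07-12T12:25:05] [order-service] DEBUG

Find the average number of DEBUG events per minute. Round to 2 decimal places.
0.65

To calculate the rate:

1. Count total DEBUG events: 17
2. Total time period: 26 minutes
3. Rate = 17 / 26 = 0.65 events per minute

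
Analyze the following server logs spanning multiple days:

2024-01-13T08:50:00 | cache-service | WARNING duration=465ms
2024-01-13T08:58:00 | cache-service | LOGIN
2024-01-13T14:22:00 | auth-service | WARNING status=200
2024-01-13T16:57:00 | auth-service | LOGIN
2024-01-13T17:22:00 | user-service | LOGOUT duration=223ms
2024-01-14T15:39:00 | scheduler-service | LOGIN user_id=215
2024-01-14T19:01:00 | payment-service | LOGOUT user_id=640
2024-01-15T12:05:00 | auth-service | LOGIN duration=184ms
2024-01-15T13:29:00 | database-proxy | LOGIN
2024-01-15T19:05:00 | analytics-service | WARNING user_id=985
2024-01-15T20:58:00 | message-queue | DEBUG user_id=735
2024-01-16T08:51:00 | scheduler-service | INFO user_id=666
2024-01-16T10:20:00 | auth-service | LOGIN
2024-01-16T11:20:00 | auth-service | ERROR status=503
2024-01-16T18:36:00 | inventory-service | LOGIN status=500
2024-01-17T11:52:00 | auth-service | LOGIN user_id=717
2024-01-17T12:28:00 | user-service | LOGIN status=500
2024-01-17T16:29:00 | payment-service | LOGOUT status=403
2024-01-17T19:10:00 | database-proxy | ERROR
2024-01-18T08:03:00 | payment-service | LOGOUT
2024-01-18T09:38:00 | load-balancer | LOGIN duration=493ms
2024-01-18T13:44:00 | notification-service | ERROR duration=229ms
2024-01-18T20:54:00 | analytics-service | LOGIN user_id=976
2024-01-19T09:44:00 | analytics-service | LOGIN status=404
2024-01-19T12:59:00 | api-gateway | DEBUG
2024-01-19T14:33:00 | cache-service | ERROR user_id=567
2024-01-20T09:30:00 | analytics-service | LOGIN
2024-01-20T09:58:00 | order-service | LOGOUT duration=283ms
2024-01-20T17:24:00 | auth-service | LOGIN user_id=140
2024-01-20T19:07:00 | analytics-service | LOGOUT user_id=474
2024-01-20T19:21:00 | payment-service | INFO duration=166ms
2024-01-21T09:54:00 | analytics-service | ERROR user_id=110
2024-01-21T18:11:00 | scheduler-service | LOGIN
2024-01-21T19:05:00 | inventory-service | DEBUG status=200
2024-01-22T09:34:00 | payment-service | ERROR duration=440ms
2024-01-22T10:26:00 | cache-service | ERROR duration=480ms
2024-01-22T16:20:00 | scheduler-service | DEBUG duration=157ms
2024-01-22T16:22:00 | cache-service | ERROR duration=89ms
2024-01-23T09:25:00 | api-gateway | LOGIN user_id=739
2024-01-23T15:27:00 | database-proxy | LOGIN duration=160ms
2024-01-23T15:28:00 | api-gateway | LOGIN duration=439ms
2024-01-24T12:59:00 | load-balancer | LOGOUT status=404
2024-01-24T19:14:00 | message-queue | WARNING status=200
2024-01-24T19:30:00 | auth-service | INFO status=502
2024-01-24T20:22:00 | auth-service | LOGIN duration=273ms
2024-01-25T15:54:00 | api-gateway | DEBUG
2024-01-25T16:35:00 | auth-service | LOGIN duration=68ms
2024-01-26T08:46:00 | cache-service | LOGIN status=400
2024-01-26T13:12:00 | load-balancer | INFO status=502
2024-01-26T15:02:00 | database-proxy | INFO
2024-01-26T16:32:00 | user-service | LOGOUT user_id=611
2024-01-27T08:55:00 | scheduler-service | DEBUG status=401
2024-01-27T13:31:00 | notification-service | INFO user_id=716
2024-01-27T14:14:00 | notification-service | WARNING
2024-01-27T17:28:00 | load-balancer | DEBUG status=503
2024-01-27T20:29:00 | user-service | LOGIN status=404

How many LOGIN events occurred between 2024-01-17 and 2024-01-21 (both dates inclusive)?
8

To filter by date range:

1. Date range: 2024-01-17 through 2024-01-21, both dates inclusive
2. Filter for LOGIN events whose date falls in this range
3. Count matching events: 8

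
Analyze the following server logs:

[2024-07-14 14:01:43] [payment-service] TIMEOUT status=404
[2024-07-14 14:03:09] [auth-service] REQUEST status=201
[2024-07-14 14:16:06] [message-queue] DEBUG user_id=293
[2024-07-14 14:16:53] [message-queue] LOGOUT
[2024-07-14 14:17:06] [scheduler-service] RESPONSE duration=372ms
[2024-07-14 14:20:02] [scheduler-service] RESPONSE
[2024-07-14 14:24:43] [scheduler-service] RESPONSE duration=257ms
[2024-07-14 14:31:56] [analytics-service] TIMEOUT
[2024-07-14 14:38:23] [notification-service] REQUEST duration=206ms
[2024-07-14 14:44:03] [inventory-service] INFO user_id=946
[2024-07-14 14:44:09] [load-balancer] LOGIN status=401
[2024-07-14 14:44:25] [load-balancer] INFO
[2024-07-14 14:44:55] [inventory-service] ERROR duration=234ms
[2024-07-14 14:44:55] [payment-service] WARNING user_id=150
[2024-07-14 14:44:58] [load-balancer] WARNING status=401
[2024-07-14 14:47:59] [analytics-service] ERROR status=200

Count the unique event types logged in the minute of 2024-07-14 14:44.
4

To count unique event types:

1. Filter events in the minute starting at 2024-07-14 14:44
2. Extract event types from matching entries
3. Count unique types: 4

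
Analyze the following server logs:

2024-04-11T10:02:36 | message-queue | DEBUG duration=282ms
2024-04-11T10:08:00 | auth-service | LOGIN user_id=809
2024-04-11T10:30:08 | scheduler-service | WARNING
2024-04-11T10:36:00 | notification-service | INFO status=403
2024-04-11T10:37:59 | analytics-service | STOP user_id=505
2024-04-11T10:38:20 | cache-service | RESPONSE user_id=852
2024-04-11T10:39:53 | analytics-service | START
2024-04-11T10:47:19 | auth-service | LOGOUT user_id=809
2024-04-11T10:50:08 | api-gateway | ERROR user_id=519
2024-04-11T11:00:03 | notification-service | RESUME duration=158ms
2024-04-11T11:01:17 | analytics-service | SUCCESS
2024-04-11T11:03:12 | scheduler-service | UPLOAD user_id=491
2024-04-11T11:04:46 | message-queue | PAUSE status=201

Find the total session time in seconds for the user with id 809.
2359

To calculate session duration:

1. Find LOGIN event for user_id=809: 2024-04-11T10:08:00
2. Find LOGOUT event for user_id=809: 2024-04-11T10:47:19
3. Session duration: 2024-04-11T10:47:19 - 2024-04-11T10:08:00 = 2359 seconds (39 minutes)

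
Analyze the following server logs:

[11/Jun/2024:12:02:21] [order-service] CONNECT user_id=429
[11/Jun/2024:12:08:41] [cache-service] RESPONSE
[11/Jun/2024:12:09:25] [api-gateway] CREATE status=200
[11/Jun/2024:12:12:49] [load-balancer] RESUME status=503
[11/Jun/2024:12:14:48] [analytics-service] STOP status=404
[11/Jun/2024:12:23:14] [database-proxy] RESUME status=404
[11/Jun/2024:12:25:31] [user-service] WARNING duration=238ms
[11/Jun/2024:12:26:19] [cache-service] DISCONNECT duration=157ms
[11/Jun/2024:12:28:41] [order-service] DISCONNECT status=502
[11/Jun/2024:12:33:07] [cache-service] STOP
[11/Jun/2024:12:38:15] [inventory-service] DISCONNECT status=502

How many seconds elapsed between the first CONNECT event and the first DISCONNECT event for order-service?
1580

To find the time between events:

1. Locate the first CONNECT event for order-service: 11/Jun/2024:12:02:21
2. Locate the first DISCONNECT event for order-service: 11/Jun/2024:12:28:41
3. Calculate the difference: 11/Jun/2024:12:28:41 - 11/Jun/2024:12:02:21 = 1580 seconds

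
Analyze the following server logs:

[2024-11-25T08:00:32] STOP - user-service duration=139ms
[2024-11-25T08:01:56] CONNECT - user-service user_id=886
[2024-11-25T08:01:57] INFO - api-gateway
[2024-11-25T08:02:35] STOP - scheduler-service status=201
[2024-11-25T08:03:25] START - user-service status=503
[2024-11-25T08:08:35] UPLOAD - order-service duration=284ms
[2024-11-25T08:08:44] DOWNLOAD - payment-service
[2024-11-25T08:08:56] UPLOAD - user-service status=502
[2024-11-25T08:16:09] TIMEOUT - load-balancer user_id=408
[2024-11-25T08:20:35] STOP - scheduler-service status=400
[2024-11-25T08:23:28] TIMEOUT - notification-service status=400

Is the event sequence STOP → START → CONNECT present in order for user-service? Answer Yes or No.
No

To verify sequence order:

1. Find all events in sequence STOP → START → CONNECT for user-service
2. Extract their timestamps
3. Check if timestamps are in ascending order
4. Result: No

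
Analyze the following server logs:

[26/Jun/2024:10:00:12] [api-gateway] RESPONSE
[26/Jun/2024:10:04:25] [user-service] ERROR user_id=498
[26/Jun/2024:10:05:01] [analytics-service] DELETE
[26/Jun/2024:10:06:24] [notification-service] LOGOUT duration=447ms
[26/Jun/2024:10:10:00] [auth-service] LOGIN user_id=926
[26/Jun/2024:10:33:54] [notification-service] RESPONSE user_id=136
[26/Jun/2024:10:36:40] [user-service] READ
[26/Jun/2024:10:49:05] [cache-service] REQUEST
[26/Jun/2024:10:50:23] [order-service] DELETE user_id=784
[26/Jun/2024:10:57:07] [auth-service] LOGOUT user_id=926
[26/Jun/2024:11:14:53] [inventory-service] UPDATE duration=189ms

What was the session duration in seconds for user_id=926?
2827

To calculate session duration:

1. Find LOGIN event for user_id=926: 26/Jun/2024:10:10:00
2. Find LOGOUT event for user_id=926: 26/Jun/2024:10:57:07
3. Session duration: 26/Jun/2024:10:57:07 - 26/Jun/2024:10:10:00 = 2827 seconds (47 minutes)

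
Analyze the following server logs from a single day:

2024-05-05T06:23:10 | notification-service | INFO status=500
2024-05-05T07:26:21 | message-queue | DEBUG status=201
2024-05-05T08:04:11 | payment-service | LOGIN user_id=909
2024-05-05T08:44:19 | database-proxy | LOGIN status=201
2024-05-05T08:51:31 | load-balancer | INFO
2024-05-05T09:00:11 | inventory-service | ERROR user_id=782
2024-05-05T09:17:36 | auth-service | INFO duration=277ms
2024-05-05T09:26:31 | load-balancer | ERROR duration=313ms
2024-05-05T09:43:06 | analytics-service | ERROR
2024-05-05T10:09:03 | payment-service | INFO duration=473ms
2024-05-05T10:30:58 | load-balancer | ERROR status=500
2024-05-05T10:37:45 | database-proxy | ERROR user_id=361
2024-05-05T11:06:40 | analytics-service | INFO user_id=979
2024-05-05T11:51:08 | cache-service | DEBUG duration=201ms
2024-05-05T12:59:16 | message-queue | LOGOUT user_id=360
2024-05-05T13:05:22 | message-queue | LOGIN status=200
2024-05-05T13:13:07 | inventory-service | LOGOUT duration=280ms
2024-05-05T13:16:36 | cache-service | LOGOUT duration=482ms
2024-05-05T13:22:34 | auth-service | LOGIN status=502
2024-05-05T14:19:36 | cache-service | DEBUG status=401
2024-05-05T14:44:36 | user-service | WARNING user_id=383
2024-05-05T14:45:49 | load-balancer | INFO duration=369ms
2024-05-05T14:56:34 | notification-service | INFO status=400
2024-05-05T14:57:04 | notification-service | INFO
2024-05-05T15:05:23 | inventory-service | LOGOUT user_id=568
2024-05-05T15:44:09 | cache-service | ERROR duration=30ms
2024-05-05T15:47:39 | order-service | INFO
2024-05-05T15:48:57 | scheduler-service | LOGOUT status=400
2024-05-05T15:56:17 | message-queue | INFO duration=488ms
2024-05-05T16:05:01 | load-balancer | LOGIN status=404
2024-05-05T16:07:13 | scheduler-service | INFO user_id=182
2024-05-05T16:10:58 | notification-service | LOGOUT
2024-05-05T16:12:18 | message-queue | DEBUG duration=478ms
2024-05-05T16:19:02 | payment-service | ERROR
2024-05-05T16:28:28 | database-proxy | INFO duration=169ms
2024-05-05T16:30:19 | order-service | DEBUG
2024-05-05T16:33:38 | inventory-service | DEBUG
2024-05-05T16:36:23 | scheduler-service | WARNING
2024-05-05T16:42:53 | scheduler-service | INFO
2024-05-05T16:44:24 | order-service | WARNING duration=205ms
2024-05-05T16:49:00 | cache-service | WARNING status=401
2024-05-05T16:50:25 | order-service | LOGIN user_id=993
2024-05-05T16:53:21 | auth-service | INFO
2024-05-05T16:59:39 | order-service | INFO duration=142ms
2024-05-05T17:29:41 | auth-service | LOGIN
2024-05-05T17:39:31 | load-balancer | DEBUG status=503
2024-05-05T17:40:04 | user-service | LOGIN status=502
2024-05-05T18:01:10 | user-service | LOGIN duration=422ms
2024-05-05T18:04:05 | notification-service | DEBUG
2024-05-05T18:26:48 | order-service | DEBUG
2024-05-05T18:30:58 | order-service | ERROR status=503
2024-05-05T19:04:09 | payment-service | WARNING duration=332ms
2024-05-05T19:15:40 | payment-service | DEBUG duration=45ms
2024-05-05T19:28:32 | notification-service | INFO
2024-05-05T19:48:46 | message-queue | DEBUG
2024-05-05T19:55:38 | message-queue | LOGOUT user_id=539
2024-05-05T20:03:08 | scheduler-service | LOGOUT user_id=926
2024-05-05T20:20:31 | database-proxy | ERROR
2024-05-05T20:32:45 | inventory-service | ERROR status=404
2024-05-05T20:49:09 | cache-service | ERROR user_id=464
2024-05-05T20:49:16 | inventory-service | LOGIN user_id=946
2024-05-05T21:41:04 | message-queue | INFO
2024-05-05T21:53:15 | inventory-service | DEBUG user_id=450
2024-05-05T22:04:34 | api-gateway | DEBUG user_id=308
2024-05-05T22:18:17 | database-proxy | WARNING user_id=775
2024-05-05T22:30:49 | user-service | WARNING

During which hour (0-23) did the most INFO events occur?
16

To find the peak hour:

1. Group all INFO events by hour
2. Count events in each hour
3. Find hour with maximum count
4. Peak hour: 16 (with 5 events)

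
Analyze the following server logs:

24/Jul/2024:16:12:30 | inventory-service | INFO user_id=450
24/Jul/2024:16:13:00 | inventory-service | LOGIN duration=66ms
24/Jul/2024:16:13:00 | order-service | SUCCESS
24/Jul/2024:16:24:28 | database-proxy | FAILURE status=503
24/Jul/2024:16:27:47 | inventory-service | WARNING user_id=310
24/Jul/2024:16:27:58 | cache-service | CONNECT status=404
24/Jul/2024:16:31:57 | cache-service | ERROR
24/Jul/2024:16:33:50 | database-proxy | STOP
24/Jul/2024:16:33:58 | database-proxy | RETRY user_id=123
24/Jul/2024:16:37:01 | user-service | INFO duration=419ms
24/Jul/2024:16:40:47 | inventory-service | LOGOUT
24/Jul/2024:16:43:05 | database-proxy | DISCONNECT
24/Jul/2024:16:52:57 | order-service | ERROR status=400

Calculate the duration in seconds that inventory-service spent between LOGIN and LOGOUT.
1667

To calculate state duration:

1. Find LOGIN event for inventory-service: 24/Jul/2024:16:13:00
2. Find LOGOUT event for inventory-service: 24/Jul/2024:16:40:47
3. Calculate duration: 24/Jul/2024:16:40:47 - 24/Jul/2024:16:13:00 = 1667 seconds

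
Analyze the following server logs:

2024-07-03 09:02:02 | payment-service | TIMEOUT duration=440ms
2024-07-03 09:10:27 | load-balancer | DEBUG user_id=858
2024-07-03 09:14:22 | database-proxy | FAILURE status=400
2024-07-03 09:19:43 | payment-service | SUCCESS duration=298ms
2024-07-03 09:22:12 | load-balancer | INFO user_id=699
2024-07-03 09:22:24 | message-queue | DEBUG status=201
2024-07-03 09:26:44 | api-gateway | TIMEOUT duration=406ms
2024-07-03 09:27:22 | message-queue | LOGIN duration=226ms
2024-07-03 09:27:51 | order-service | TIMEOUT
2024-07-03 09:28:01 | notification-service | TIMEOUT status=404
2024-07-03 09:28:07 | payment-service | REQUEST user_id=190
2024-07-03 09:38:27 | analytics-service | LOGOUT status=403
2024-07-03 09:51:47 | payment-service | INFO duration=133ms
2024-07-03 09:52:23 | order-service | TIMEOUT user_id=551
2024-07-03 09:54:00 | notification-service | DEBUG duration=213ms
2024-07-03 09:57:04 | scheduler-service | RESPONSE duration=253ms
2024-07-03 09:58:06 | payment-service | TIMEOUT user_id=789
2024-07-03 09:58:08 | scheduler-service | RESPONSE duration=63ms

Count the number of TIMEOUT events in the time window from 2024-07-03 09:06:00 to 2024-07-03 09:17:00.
0

To count events in the time window:

1. Window boundaries: 2024-07-03 09:06:00 to 2024-07-03 09:17:00
2. Filter for TIMEOUT events within this window
3. Count matching events: 0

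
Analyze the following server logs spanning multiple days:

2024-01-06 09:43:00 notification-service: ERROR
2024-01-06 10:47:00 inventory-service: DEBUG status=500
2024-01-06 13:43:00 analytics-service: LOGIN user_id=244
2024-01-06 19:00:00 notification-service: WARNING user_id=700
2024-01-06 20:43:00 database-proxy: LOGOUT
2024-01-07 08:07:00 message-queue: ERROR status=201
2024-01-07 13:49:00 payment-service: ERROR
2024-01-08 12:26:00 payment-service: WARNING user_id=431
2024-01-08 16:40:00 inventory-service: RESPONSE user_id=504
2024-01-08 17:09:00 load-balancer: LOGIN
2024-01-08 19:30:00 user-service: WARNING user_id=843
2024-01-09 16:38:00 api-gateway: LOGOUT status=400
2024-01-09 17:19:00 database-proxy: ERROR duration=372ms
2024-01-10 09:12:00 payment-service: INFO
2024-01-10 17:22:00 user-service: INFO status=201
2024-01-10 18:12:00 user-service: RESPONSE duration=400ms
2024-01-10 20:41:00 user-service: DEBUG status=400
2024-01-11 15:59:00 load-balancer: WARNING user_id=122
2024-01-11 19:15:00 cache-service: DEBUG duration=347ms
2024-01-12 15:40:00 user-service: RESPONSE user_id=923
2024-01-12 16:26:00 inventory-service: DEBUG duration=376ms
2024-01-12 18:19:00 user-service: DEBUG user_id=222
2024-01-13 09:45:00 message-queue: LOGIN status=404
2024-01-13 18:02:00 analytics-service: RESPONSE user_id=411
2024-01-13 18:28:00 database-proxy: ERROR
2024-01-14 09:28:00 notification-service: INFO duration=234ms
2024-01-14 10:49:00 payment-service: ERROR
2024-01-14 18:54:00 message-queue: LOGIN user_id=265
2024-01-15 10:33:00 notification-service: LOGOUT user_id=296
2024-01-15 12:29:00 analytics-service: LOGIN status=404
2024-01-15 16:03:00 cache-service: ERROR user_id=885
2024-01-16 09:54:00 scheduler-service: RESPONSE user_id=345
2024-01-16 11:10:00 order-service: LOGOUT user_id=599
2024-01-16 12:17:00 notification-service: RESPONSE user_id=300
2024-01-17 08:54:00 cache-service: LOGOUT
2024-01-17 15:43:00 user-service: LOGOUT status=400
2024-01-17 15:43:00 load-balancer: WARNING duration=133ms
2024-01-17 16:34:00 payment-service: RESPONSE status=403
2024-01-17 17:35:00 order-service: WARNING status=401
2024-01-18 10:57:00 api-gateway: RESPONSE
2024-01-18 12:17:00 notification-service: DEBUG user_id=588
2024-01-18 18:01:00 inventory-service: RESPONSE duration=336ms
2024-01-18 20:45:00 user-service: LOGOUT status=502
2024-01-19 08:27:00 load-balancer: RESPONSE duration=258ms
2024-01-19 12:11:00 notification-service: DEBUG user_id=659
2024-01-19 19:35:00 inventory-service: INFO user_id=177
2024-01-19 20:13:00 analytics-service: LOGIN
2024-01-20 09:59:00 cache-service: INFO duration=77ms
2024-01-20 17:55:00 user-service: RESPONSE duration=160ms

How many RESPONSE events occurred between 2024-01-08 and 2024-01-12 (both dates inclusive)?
3

To filter by date range:

1. Date range: 2024-01-08 through 2024-01-12, both dates inclusive
2. Filter for RESPONSE events whose date falls in this range
3. Count matching events: 3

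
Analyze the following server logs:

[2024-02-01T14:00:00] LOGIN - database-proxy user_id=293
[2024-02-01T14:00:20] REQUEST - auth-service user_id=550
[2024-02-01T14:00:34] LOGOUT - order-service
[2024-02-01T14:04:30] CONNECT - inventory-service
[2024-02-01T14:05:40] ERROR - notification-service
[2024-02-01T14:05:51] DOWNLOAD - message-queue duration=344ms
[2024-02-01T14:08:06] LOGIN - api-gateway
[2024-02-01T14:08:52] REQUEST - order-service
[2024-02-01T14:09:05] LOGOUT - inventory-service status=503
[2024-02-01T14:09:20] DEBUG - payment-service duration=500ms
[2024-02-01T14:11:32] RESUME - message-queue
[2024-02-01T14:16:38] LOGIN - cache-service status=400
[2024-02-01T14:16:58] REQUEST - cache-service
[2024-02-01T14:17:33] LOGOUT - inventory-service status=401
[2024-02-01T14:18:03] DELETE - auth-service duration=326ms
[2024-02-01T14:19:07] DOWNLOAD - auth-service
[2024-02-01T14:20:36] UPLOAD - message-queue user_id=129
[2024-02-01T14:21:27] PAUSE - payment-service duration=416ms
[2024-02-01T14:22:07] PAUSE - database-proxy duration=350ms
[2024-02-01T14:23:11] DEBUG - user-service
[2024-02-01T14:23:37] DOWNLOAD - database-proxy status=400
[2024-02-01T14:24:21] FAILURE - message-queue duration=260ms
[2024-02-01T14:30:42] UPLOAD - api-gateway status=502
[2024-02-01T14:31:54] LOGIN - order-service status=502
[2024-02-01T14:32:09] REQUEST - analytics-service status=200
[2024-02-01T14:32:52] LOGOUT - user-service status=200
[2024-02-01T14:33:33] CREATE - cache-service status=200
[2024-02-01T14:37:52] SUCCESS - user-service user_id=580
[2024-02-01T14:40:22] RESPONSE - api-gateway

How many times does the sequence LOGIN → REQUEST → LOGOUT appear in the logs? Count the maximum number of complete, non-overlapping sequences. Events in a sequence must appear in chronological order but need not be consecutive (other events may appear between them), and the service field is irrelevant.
4

To count sequences:

1. Look for pattern: LOGIN → REQUEST → LOGOUT
2. Greedily scan the log in chronological order, matching each sequence element in turn (ignoring service)
3. Each time the full pattern completes, increment the count and restart matching from the next event
4. Complete non-overlapping sequences found: 4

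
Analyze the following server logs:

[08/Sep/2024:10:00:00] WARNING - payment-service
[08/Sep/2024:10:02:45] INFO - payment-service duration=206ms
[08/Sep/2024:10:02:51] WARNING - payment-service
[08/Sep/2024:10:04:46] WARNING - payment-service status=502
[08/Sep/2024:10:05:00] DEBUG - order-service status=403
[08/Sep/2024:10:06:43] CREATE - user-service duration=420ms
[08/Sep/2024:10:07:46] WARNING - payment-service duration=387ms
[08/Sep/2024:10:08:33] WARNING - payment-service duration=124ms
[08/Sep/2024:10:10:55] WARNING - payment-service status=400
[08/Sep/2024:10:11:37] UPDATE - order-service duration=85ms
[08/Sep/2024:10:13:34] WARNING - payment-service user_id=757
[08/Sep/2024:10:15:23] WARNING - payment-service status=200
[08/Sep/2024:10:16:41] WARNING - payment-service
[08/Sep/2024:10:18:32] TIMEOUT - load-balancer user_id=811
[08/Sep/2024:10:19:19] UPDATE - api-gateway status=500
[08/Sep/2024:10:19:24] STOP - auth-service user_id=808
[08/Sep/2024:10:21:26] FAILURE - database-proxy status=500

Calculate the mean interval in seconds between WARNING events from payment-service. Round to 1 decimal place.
125.1

To calculate average interval:

1. Find all WARNING events for payment-service in order
2. Calculate time gaps between consecutive events
3. Compute mean of gaps: 1001 / 8 = 125.1 seconds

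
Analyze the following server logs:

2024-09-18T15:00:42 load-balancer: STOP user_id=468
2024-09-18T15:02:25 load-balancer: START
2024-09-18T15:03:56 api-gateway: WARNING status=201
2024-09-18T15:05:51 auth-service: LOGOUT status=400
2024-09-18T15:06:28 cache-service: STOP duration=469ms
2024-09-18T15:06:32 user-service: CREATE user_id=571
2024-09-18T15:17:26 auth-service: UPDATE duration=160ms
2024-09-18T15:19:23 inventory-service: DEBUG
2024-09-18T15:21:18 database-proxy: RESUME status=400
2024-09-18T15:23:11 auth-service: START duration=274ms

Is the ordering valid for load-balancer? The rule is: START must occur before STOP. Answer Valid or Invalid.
Invalid

To validate ordering:

1. Required order: START → STOP
2. Rule: START must occur before STOP
3. Check actual order of events for load-balancer
4. Result: Invalid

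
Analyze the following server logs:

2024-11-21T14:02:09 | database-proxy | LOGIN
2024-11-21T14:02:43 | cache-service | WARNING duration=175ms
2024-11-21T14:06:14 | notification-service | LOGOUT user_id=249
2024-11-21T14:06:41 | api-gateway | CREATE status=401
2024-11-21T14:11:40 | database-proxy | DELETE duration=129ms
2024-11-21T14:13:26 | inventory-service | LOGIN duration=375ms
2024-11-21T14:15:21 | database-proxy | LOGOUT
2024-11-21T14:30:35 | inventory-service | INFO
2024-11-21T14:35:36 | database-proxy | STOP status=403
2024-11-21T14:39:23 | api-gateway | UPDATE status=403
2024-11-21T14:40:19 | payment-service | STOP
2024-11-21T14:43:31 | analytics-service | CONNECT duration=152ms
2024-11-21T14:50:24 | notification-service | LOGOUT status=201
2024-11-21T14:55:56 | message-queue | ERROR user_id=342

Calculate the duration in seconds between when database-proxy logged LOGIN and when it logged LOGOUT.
792

To find the time between events:

1. Locate the first LOGIN event for database-proxy: 2024-11-21T14:02:09
2. Locate the first LOGOUT event for database-proxy: 2024-11-21T14:15:21
3. Calculate the difference: 2024-11-21T14:15:21 - 2024-11-21T14:02:09 = 792 seconds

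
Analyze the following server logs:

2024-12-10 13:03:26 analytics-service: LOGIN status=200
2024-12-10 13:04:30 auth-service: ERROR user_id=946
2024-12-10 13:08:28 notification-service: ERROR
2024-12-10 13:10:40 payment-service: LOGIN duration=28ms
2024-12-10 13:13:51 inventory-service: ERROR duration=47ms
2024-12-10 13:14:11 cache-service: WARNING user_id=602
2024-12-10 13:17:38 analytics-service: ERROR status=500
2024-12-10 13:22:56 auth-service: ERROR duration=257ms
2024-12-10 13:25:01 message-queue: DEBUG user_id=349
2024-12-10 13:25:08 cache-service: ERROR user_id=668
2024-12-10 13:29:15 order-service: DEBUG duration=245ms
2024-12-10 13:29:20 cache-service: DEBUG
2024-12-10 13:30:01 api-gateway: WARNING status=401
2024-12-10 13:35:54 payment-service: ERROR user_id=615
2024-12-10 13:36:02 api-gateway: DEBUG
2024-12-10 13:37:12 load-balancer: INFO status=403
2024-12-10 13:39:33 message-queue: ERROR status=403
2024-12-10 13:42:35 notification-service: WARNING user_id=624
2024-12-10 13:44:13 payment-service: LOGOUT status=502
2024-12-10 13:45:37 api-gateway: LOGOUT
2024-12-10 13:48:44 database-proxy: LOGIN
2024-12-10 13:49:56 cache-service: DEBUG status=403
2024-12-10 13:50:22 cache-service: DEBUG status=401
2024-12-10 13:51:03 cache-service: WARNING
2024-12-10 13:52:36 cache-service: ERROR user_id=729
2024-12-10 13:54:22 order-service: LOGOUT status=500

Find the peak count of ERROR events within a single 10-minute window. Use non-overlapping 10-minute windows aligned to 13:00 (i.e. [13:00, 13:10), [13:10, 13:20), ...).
2

To find the burst window:

1. Divide the log period into non-overlapping 10-minute windows starting at 13:00
2. Count ERROR events in each window
3. Find the window with maximum count
4. Maximum events in a window: 2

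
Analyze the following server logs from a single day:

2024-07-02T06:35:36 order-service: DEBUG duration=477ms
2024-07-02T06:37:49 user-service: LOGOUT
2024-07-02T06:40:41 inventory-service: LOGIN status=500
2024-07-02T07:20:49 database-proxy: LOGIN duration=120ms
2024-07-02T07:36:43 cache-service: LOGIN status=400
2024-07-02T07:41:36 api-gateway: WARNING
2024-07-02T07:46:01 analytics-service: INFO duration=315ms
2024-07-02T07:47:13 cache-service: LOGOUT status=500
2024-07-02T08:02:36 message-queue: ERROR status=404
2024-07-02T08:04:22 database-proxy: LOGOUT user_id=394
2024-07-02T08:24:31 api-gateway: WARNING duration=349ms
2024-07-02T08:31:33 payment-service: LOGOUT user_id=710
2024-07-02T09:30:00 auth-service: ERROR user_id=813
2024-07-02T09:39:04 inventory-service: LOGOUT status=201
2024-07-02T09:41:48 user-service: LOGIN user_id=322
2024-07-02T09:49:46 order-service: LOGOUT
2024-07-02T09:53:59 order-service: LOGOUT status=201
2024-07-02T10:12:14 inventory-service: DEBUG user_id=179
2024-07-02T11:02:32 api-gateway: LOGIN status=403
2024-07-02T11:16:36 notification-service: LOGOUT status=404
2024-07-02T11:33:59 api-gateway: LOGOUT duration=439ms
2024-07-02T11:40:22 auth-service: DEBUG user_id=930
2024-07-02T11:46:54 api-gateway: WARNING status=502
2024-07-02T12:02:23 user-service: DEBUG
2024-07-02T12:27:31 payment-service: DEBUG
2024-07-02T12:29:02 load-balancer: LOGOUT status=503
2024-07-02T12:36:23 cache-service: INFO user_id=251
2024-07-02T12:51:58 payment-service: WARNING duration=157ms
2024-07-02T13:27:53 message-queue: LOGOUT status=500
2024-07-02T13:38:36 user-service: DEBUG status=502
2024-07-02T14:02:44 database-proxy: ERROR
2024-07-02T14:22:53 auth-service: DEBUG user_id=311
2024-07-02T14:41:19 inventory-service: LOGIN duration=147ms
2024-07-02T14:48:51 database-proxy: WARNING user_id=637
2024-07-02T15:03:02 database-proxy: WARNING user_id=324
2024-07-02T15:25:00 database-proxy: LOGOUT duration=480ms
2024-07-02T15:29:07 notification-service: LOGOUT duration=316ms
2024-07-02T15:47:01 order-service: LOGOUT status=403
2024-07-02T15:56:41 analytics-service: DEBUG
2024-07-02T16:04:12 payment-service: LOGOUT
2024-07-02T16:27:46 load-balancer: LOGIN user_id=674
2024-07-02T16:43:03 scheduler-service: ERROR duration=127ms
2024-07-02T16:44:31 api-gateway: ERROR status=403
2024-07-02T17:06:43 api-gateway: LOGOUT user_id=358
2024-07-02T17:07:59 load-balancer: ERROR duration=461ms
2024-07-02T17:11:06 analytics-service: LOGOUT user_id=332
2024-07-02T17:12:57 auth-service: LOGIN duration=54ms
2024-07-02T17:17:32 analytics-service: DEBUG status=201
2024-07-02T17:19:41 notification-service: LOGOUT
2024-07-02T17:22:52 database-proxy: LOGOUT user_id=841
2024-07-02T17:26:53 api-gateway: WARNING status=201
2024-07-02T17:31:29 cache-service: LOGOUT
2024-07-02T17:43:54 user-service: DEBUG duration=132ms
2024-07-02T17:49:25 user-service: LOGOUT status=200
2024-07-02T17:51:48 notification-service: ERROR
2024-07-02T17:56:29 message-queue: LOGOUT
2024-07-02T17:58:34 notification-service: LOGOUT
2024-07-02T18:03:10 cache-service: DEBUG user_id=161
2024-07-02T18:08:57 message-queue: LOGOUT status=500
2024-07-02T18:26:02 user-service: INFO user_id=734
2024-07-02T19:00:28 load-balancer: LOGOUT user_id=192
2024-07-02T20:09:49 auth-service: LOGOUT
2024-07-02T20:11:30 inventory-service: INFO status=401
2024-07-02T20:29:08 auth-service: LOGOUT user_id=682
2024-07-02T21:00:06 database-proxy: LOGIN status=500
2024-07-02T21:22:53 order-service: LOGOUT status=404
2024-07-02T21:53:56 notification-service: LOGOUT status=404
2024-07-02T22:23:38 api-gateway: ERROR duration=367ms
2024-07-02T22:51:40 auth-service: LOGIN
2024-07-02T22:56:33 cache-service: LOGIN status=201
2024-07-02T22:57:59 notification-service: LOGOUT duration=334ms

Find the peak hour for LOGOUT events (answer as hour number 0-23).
17

To find the peak hour:

1. Group all LOGOUT events by hour
2. Count events in each hour
3. Find hour with maximum count
4. Peak hour: 17 (with 8 events)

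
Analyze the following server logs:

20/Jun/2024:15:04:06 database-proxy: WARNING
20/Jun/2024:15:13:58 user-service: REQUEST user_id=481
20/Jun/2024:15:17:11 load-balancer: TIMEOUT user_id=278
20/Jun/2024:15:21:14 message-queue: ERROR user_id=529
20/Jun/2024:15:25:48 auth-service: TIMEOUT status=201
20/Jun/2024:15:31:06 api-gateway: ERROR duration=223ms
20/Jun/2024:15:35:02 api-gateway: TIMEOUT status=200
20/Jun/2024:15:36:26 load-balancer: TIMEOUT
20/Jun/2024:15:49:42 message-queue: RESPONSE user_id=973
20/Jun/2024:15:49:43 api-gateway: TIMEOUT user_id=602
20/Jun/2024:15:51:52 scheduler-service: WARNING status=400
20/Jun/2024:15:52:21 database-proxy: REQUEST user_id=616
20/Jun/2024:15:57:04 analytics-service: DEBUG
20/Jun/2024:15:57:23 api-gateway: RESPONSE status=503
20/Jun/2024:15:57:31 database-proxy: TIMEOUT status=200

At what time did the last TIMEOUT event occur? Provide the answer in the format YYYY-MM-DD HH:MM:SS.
2024-06-20 15:57:31

To find the last event:

1. Filter for all TIMEOUT events
2. Sort by timestamp
3. Select the last one
4. Timestamp: 2024-06-20 15:57:31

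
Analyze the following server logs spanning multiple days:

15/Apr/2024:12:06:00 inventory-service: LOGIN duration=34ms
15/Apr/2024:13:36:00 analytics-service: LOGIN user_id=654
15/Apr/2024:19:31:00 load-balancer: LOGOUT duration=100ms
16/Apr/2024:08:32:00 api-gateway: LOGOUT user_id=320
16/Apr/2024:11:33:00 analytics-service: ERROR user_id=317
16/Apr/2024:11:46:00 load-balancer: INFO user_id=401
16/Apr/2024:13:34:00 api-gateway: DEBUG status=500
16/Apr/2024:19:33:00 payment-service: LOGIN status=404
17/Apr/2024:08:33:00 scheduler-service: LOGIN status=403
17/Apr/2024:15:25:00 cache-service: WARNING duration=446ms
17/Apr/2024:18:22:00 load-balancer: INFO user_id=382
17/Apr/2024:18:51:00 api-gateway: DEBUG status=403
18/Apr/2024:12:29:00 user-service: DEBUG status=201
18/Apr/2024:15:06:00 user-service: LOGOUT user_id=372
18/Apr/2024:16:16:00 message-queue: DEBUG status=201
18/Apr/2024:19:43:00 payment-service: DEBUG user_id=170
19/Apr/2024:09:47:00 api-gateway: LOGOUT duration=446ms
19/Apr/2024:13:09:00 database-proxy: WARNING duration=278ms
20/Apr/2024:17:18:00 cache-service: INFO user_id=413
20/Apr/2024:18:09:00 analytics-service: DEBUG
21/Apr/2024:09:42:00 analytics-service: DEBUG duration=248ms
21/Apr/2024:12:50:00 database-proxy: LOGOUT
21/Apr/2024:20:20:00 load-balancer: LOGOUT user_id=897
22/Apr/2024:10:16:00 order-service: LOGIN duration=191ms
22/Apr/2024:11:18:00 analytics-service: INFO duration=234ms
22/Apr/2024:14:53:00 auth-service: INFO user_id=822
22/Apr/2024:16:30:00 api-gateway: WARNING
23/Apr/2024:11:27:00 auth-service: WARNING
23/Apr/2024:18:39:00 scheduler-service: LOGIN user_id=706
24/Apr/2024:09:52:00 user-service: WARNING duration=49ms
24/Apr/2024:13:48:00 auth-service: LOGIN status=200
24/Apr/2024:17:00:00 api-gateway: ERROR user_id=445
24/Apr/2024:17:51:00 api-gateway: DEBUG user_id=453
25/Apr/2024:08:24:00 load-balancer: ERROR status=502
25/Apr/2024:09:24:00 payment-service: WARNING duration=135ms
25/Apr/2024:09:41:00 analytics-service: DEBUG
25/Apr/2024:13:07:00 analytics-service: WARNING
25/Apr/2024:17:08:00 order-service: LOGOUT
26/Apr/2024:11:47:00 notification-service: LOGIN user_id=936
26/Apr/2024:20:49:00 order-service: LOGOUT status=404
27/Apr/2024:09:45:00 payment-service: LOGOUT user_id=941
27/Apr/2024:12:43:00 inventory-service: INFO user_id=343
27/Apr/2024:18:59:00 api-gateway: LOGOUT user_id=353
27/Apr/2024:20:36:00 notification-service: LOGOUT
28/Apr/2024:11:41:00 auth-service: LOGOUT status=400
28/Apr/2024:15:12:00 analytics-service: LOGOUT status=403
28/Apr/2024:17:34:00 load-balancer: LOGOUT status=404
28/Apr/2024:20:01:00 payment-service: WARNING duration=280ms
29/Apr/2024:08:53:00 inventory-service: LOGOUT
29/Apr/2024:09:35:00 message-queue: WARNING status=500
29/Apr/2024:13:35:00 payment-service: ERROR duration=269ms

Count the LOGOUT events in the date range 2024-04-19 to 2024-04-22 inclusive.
3

To filter by date range:

1. Date range: 2024-04-19 through 2024-04-22, both dates inclusive
2. Filter for LOGOUT events whose date falls in this range
3. Count matching events: 3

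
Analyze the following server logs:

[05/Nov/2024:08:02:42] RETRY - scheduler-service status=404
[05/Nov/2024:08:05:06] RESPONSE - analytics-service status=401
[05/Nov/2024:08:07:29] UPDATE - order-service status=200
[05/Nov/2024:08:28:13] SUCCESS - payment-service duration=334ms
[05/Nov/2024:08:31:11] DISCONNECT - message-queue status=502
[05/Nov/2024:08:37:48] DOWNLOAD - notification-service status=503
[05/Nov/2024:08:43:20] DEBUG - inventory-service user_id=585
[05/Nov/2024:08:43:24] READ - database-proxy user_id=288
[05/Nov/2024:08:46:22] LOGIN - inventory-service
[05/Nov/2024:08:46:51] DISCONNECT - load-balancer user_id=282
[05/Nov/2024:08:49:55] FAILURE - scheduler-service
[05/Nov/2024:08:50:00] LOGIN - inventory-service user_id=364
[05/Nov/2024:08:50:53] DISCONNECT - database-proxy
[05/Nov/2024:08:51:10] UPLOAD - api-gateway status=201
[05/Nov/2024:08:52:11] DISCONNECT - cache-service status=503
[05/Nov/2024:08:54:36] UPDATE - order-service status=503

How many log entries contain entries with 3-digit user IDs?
4

To find matching entries:

1. Pattern to match: entries with 3-digit user IDs
2. Scan each log entry for the pattern
3. Count matches: 4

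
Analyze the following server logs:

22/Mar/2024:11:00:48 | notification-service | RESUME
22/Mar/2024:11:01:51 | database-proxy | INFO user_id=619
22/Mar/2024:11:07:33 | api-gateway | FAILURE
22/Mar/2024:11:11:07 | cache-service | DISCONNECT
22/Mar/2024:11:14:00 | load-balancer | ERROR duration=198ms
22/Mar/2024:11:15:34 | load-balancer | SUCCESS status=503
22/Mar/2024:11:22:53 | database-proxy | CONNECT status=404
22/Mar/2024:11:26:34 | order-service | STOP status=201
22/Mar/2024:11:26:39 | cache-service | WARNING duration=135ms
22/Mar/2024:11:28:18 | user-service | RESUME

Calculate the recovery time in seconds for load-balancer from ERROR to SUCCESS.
94

To calculate recovery time:

1. Find ERROR event for load-balancer: 22/Mar/2024:11:14:00
2. Find next SUCCESS event for load-balancer: 22/Mar/2024:11:15:34
3. Recovery time: 22/Mar/2024:11:15:34 - 22/Mar/2024:11:14:00 = 94 seconds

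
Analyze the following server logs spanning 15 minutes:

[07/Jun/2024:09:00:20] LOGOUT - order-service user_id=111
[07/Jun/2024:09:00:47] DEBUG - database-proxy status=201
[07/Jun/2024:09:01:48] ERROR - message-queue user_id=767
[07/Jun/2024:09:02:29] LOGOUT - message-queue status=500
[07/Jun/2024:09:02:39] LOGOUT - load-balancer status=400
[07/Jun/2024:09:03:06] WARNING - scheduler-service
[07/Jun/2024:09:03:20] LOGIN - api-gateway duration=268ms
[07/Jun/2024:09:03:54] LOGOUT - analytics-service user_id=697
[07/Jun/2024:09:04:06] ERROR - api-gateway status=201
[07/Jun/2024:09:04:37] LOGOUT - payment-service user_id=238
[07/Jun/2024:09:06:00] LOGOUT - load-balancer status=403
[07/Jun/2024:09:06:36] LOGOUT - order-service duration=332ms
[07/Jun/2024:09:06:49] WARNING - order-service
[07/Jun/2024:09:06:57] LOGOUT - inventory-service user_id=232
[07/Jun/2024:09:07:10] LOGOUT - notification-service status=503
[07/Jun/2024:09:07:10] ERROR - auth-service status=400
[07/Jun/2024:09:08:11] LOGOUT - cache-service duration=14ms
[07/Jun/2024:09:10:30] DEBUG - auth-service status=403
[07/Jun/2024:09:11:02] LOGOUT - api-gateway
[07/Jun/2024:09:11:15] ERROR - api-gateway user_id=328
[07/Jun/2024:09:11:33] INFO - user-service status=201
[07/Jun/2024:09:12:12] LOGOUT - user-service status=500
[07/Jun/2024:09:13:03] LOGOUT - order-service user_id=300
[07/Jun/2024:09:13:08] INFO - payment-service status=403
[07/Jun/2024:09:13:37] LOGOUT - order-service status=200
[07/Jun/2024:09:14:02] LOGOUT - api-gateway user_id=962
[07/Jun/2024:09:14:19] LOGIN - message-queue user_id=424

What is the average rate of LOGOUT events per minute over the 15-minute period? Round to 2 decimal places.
1.0

To calculate the rate:

1. Count total LOGOUT events: 15
2. Total time period: 15 minutes
3. Rate = 15 / 15 = 1.0 events per minute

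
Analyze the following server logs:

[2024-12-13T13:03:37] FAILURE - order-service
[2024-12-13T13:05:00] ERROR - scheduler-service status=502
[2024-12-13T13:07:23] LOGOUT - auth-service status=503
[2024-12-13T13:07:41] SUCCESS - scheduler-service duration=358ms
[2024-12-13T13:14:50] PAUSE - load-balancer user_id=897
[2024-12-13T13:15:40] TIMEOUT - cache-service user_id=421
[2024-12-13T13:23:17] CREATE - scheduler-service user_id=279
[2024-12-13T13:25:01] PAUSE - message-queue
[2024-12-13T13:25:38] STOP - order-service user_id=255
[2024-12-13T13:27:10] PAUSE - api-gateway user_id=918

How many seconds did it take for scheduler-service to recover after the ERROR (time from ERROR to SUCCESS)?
161

To calculate recovery time:

1. Find ERROR event for scheduler-service: 2024-12-13T13:05:00
2. Find next SUCCESS event for scheduler-service: 2024-12-13T13:07:41
3. Recovery time: 2024-12-13T13:07:41 - 2024-12-13T13:05:00 = 161 seconds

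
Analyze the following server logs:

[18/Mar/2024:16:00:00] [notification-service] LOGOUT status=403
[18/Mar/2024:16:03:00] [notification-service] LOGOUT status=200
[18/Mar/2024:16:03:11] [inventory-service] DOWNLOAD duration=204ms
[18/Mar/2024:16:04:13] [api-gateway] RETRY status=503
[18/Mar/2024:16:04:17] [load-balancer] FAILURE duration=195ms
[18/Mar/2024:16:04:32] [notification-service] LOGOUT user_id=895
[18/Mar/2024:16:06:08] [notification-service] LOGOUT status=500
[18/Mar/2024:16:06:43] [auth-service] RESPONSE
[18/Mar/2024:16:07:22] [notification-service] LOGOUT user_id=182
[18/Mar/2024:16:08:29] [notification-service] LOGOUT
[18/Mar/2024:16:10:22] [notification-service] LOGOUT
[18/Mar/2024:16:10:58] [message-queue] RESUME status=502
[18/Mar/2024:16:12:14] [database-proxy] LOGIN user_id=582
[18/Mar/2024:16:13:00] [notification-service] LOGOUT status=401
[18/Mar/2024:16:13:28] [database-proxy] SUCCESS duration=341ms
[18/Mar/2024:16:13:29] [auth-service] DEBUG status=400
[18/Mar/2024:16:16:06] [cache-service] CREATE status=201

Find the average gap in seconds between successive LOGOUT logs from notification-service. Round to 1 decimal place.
111.4

To calculate average interval:

1. Find all LOGOUT events for notification-service in order
2. Calculate time gaps between consecutive events
3. Compute mean of gaps: 780 / 7 = 111.4 seconds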